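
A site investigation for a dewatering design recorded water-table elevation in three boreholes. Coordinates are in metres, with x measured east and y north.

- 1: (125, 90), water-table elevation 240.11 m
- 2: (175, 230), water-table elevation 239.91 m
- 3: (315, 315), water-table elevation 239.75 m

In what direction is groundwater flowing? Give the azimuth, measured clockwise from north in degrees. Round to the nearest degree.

With h = a·x + b·y + c and 1 as origin, the differences give:
  50·a + 140·b = -0.20
  190·a + 225·b = -0.36
Eliminate b (×225 and ×140, subtract): -15350·a = 5.400 → a = ∂h/∂x = -0.0003518
Back-substitute: b = ∂h/∂y = -0.001303.
Flow direction (−∇h) has components (+0.0003518 E, +0.001303 N).
Azimuth = atan2(E, N) = atan2(+0.0003518, +0.001303) = 15.1° ≈ 015°.

015°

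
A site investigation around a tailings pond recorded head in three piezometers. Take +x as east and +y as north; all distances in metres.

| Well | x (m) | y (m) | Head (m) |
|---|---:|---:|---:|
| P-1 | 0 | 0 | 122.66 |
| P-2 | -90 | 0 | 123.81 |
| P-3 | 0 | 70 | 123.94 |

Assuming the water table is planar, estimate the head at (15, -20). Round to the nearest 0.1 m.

∂h/∂x = (123.81 − 122.66) / (-90 − 0) = -0.01278
∂h/∂y = (123.94 − 122.66) / (70 − 0) = +0.01829
h(15, -20) = 122.66 + (-0.01278)·(15) + (+0.01829)·(-20) = 122.66 -0.192 -0.366 = 122.103 m.

122.1 m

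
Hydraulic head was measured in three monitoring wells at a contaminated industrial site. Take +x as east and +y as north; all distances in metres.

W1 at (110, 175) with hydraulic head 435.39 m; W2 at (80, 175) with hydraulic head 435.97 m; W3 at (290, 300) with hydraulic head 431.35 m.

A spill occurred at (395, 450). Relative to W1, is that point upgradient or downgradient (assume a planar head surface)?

downgradient

Differences from W1: to W2 (Δx, Δy, Δh) = (-30, 0, +0.58); to W3 = (180, 125, -4.04).
Solve a·Δx + b·Δy = Δh: det = (-30)·125 − 180·0 = -3750.
∂h/∂x = [(+0.58)·125 − (-4.04)·0] / -3750 = -0.01933
∂h/∂y = [(-30)·(-4.04) − 180·(+0.58)] / -3750 = -0.004480
Head at (395, 450) = 435.39 + (-0.01933)·(285) + (-0.004480)·(275) = 428.65 m.
That is lower than the 435.39 m at W1, so the point is downgradient.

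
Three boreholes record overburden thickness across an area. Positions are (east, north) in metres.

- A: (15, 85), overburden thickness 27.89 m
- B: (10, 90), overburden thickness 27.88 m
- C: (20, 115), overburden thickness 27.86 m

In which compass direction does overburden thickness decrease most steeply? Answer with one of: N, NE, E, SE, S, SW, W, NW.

NW

Differences from A: to B (Δx, Δy, Δh) = (-5, 5, -0.01); to C = (5, 30, -0.03).
Solve a·Δx + b·Δy = Δd: det = (-5)·30 − 5·5 = -175.
∂d/∂x = [(-0.01)·30 − (-0.03)·5] / -175 = +0.0008571
∂d/∂y = [(-5)·(-0.03) − 5·(-0.01)] / -175 = -0.001143
Steepest decrease is along −∇f = (-0.0008571 E, +0.001143 N) → northwest.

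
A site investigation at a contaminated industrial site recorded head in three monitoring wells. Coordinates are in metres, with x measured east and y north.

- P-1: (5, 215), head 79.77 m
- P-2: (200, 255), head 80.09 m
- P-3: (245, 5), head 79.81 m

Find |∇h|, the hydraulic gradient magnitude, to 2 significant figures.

Differences from P-1: to P-2 (Δx, Δy, Δh) = (195, 40, +0.32); to P-3 = (240, -210, +0.04).
Solve a·Δx + b·Δy = Δh: det = 195·(-210) − 240·40 = -50550.
∂h/∂x = [(+0.32)·(-210) − (+0.04)·40] / -50550 = +0.001361
∂h/∂y = [195·(+0.04) − 240·(+0.32)] / -50550 = +0.001365
|∇h| = √(0.001361² + 0.001365²) = 0.001928

0.0019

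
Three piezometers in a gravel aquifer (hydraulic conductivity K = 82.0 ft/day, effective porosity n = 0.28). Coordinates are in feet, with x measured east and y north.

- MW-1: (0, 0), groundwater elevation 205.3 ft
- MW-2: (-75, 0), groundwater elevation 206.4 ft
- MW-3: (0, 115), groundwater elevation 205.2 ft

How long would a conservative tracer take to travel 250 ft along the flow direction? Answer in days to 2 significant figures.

∂h/∂x = (206.4 − 205.3) / (-75 − 0) = -0.01467
∂h/∂y = (205.2 − 205.3) / (115 − 0) = -0.0008696
|∇h| = √(-0.01467² + -0.0008696²) = 0.0147
Seepage velocity v = K·i/n = 82.0 × 0.0147 / 0.28 = 4.305 ft/day.
t = 250 / 4.305 = 58.07 days.

58 days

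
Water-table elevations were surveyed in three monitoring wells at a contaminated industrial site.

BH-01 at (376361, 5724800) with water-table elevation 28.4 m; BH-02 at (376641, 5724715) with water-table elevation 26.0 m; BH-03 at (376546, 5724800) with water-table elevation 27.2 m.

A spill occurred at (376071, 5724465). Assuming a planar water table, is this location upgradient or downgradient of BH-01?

downgradient

Three-point gradient (reference BH-01): Δ to BH-02 = (280, -85, -2.4), Δ to BH-03 = (185, 0, -1.2).
∂h/∂x = -0.006486, ∂h/∂y = +0.006868 (det = 15725).
Head at (376071, 5724465) = 28.4 + (-0.006486)·(-290) + (+0.006868)·(-335) = 27.98 m.
That is lower than the 28.4 m at BH-01, so the point is downgradient.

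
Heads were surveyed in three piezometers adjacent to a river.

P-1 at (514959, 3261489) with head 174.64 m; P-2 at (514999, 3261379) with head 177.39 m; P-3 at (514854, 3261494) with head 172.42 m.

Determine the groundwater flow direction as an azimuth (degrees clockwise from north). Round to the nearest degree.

Differences from P-1: to P-2 (Δx, Δy, Δh) = (40, -110, +2.75); to P-3 = (-105, 5, -2.22).
Solve a·Δx + b·Δy = Δh: det = 40·5 − (-105)·(-110) = -11350.
∂h/∂x = [(+2.75)·5 − (-2.22)·(-110)] / -11350 = +0.02030
∂h/∂y = [40·(-2.22) − (-105)·(+2.75)] / -11350 = -0.01762
Flow direction (−∇h) has components (-0.02030 E, +0.01762 N).
Azimuth = atan2(E, N) = atan2(-0.02030, +0.01762) = 310.9° ≈ 311°.

311°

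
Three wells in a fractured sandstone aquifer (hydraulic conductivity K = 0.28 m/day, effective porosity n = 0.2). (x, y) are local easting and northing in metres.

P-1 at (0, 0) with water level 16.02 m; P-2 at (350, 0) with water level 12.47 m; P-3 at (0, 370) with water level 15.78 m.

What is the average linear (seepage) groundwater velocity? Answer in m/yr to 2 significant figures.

∂h/∂x = (12.47 − 16.02) / (350 − 0) = -0.01014
∂h/∂y = (15.78 − 16.02) / (370 − 0) = -0.0006486
|∇h| = √(-0.01014² + -0.0006486²) = 0.01016
Seepage velocity v = K·i/n = 0.28 × 0.01016 / 0.2 = 0.01422 m/day = 5.194 m/yr.

5.2 m/yr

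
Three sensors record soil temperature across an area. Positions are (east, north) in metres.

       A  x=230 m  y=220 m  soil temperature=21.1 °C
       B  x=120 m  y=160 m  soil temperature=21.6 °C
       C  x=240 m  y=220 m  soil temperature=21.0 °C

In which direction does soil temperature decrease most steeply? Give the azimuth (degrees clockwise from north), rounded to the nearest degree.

Differences from A: to B (Δx, Δy, Δh) = (-110, -60, +0.5); to C = (10, 0, -0.1).
Solve a·Δx + b·Δy = ΔT: det = (-110)·0 − 10·(-60) = 600.
∂T/∂x = [(+0.5)·0 − (-0.1)·(-60)] / 600 = -0.01000
∂T/∂y = [(-110)·(-0.1) − 10·(+0.5)] / 600 = +0.01000
Steepest decrease is along −∇f: components (+0.01000 E, -0.01000 N).
Azimuth = atan2(+0.01000, -0.01000) = 135.0° ≈ 135°.

135°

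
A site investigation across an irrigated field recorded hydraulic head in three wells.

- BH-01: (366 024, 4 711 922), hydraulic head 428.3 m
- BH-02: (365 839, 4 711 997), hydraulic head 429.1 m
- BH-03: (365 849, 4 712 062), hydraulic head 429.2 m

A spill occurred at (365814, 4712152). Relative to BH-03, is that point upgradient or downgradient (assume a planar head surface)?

Taking BH-01 as reference: BH-02−BH-01 = (-185, 75, +0.8); BH-03−BH-01 = (-175, 140, +0.9).
Solve a·Δx + b·Δy = Δh: det = (-185)·140 − (-175)·75 = -12775.
∂h/∂x = [(+0.8)·140 − (+0.9)·75] / -12775 = -0.003483
∂h/∂y = [(-185)·(+0.9) − (-175)·(+0.8)] / -12775 = +0.002074
Head at (365814, 4712152) = 428.3 + (-0.003483)·(-210) + (+0.002074)·(230) = 429.51 m.
That is higher than the 429.2 m at BH-03, so the point is upgradient.

upgradient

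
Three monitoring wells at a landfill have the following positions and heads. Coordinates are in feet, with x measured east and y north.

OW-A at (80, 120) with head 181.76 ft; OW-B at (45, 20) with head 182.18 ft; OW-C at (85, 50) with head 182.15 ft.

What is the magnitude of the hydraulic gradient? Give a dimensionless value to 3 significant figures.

Differences from OW-A: to OW-B (Δx, Δy, Δh) = (-35, -100, +0.42); to OW-C = (5, -70, +0.39).
Solve a·Δx + b·Δy = Δh: det = (-35)·(-70) − 5·(-100) = 2950.
∂h/∂x = [(+0.42)·(-70) − (+0.39)·(-100)] / 2950 = +0.003254
∂h/∂y = [(-35)·(+0.39) − 5·(+0.42)] / 2950 = -0.005339
|∇h| = √(0.003254² + -0.005339²) = 0.006252

0.00625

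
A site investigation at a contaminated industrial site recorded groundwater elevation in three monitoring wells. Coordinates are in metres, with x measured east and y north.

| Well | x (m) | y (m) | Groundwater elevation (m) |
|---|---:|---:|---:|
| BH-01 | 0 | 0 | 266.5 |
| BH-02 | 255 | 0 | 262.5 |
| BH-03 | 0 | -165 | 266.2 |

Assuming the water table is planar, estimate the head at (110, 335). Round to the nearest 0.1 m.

∂h/∂x = (262.5 − 266.5) / (255 − 0) = -0.01569
∂h/∂y = (266.2 − 266.5) / (-165 − 0) = +0.001818
h(110, 335) = 266.5 + (-0.01569)·(110) + (+0.001818)·(335) = 266.5 -1.725 +0.609 = 265.384 m.

265.4 m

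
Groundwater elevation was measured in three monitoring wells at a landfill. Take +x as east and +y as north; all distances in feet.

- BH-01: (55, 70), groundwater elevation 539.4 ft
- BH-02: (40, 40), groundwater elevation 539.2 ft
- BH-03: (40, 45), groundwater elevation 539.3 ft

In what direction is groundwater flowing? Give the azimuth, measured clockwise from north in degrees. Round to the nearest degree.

Differences from BH-01: to BH-02 (Δx, Δy, Δh) = (-15, -30, -0.2); to BH-03 = (-15, -25, -0.1).
Determinant of the coordinate differences = (-15)·(-25) − (-15)·(-30) = -75.
∂h/∂x = [(-0.2)·(-25) − (-0.1)·(-30)] / -75 = -0.02667
∂h/∂y = [(-15)·(-0.1) − (-15)·(-0.2)] / -75 = +0.02000
Flow direction (−∇h) has components (+0.02667 E, -0.02000 N).
Azimuth = atan2(E, N) = atan2(+0.02667, -0.02000) = 126.9° ≈ 127°.

127°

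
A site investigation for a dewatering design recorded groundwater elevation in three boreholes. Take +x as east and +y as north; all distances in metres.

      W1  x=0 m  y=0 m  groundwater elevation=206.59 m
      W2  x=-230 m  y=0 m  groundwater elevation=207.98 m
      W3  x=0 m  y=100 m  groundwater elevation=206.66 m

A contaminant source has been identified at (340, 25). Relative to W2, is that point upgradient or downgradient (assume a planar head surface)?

∂h/∂x = (207.98 − 206.59) / (-230 − 0) = -0.006043
∂h/∂y = (206.66 − 206.59) / (100 − 0) = +0.0007000
Head at (340, 25) = 206.59 + (-0.006043)·(340) + (+0.0007000)·(25) = 204.55 m.
That is lower than the 207.98 m at W2, so the point is downgradient.

downgradient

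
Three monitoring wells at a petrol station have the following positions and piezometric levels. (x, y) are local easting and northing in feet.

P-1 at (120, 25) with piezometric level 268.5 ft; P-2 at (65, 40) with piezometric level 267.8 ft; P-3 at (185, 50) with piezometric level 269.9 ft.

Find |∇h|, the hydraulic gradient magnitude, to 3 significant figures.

0.0212

Taking P-1 as reference: P-2−P-1 = (-55, 15, -0.7); P-3−P-1 = (65, 25, +1.4).
Solve a·Δx + b·Δy = Δh: det = (-55)·25 − 65·15 = -2350.
∂h/∂x = [(-0.7)·25 − (+1.4)·15] / -2350 = +0.01638
∂h/∂y = [(-55)·(+1.4) − 65·(-0.7)] / -2350 = +0.01340
|∇h| = √(0.01638² + 0.01340²) = 0.02116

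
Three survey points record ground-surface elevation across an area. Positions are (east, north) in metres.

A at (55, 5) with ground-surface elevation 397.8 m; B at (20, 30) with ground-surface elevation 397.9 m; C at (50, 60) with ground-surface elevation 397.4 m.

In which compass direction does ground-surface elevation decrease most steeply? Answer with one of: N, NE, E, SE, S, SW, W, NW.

NE

Taking A as reference: B−A = (-35, 25, +0.1); C−A = (-5, 55, -0.4).
Determinant of the coordinate differences = (-35)·55 − (-5)·25 = -1800.
∂z/∂x = [(+0.1)·55 − (-0.4)·25] / -1800 = -0.008611
∂z/∂y = [(-35)·(-0.4) − (-5)·(+0.1)] / -1800 = -0.008056
Steepest decrease is along −∇f = (+0.008611 E, +0.008056 N) → northeast.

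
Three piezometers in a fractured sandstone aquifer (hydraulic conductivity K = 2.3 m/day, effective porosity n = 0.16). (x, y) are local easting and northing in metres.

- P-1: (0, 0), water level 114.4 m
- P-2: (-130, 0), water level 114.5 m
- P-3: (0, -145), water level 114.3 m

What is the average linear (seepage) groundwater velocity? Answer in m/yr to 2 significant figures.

5.4 m/yr

∂h/∂x = (114.5 − 114.4) / (-130 − 0) = -0.0007692
∂h/∂y = (114.3 − 114.4) / (-145 − 0) = +0.0006897
|∇h| = √(-0.0007692² + 0.0006897²) = 0.001033
Seepage velocity v = K·i/n = 2.3 × 0.001033 / 0.16 = 0.01485 m/day = 5.424 m/yr.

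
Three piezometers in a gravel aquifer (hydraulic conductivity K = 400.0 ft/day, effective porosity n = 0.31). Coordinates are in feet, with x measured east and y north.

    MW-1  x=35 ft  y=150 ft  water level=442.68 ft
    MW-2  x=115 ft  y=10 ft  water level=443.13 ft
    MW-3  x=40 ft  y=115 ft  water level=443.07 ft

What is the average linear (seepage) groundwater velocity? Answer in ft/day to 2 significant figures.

30 ft/day

Taking MW-1 as reference: MW-2−MW-1 = (80, -140, +0.45); MW-3−MW-1 = (5, -35, +0.39).
Determinant of the coordinate differences = 80·(-35) − 5·(-140) = -2100.
∂h/∂x = [(+0.45)·(-35) − (+0.39)·(-140)] / -2100 = -0.01850
∂h/∂y = [80·(+0.39) − 5·(+0.45)] / -2100 = -0.01379
|∇h| = √(-0.01850² + -0.01379²) = 0.02307
Seepage velocity v = K·i/n = 400.0 × 0.02307 / 0.31 = 29.77 ft/day.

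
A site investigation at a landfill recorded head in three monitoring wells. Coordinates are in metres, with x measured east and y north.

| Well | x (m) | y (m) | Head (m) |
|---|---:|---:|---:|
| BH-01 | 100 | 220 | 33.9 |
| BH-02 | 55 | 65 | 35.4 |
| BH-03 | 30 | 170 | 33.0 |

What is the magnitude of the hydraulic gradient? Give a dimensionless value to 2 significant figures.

0.030

Differences from BH-01: to BH-02 (Δx, Δy, Δh) = (-45, -155, +1.5); to BH-03 = (-70, -50, -0.9).
Determinant of the coordinate differences = (-45)·(-50) − (-70)·(-155) = -8600.
∂h/∂x = [(+1.5)·(-50) − (-0.9)·(-155)] / -8600 = +0.02494
∂h/∂y = [(-45)·(-0.9) − (-70)·(+1.5)] / -8600 = -0.01692
|∇h| = √(0.02494² + -0.01692²) = 0.03014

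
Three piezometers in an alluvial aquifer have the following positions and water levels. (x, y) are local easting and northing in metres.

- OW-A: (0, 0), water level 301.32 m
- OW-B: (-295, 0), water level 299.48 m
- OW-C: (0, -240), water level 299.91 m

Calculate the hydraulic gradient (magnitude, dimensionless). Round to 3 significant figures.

0.00857

∂h/∂x = (299.48 − 301.32) / (-295 − 0) = +0.006237
∂h/∂y = (299.91 − 301.32) / (-240 − 0) = +0.005875
|∇h| = √(0.006237² + 0.005875²) = 0.008568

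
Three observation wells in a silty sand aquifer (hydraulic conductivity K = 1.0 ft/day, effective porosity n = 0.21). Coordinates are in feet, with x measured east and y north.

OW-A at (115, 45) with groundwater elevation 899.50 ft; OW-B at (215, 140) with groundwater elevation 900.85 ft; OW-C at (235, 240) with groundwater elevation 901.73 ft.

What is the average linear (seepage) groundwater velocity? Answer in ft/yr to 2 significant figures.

17 ft/yr

With h = a·x + b·y + c and OW-A as origin, the differences give:
  100·a + 95·b = +1.35
  120·a + 195·b = +2.23
Eliminate b (×195 and ×95, subtract): 8100·a = 51.400 → a = ∂h/∂x = +0.006346
Back-substitute: b = ∂h/∂y = +0.007531.
|∇h| = √(0.006346² + 0.007531²) = 0.009848
Seepage velocity v = K·i/n = 1.0 × 0.009848 / 0.21 = 0.0469 ft/day = 17.13 ft/yr.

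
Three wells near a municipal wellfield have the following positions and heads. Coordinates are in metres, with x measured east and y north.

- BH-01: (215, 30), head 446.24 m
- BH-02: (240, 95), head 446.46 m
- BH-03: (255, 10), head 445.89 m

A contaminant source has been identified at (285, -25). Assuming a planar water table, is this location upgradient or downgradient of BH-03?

Taking BH-01 as reference: BH-02−BH-01 = (25, 65, +0.22); BH-03−BH-01 = (40, -20, -0.35).
Solve a·Δx + b·Δy = Δh: det = 25·(-20) − 40·65 = -3100.
∂h/∂x = [(+0.22)·(-20) − (-0.35)·65] / -3100 = -0.005919
∂h/∂y = [25·(-0.35) − 40·(+0.22)] / -3100 = +0.005661
Head at (285, -25) = 446.24 + (-0.005919)·(70) + (+0.005661)·(-55) = 445.51 m.
That is lower than the 445.89 m at BH-03, so the point is downgradient.

downgradient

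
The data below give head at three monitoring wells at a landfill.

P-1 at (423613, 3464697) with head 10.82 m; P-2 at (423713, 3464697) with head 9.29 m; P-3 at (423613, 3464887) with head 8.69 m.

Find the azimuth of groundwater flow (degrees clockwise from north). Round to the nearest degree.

∂h/∂x = (9.29 − 10.82) / (423713 − 423613) = -0.01530
∂h/∂y = (8.69 − 10.82) / (3464887 − 3464697) = -0.01121
Flow direction (−∇h) has components (+0.01530 E, +0.01121 N).
Azimuth = atan2(E, N) = atan2(+0.01530, +0.01121) = 53.8° ≈ 054°.

054°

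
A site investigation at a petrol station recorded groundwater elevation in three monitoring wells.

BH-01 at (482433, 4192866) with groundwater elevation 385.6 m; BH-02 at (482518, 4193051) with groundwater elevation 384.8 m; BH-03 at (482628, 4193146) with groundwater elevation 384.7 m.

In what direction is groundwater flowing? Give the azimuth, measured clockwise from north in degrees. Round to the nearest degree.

324°

With h = a·x + b·y + c and BH-01 as origin, the differences give:
  85·a + 185·b = -0.8
  195·a + 280·b = -0.9
Eliminate b (×280 and ×185, subtract): -12275·a = -57.50 → a = ∂h/∂x = +0.004684
Back-substitute: b = ∂h/∂y = -0.006477.
Flow direction (−∇h) has components (-0.004684 E, +0.006477 N).
Azimuth = atan2(E, N) = atan2(-0.004684, +0.006477) = 324.1° ≈ 324°.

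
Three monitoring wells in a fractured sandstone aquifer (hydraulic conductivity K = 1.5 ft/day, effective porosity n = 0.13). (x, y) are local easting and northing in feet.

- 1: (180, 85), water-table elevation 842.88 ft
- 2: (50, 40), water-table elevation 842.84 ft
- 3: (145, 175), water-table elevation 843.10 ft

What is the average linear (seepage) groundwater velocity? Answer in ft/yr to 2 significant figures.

9.7 ft/yr

Taking 1 as reference: 2−1 = (-130, -45, -0.04); 3−1 = (-35, 90, +0.22).
Determinant of the coordinate differences = (-130)·90 − (-35)·(-45) = -13275.
∂h/∂x = [(-0.04)·90 − (+0.22)·(-45)] / -13275 = -0.0004746
∂h/∂y = [(-130)·(+0.22) − (-35)·(-0.04)] / -13275 = +0.002260
|∇h| = √(-0.0004746² + 0.002260²) = 0.002309
Seepage velocity v = K·i/n = 1.5 × 0.002309 / 0.13 = 0.02664 ft/day = 9.73 ft/yr.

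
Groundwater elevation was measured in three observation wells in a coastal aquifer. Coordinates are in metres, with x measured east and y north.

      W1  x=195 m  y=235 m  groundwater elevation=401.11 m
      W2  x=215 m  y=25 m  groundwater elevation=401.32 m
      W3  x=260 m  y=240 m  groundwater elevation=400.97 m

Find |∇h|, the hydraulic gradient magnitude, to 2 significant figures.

0.0024

Three-point gradient (reference W1): Δ to W2 = (20, -210, +0.21), Δ to W3 = (65, 5, -0.14).
∂h/∂x = -0.002062, ∂h/∂y = -0.001196 (det = 13750).
|∇h| = √(-0.002062² + -0.001196²) = 0.002384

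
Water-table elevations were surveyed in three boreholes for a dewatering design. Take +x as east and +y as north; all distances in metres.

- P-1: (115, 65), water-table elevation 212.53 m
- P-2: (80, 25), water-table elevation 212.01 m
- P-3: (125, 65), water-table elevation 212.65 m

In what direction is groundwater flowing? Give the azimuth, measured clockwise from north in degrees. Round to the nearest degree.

With h = a·x + b·y + c and P-1 as origin, the differences give:
  (-35)·a + (-40)·b = -0.52
  10·a + 0·b = +0.12
Eliminate b (×0 and ×(-40), subtract): 400·a = 4.800 → a = ∂h/∂x = +0.01200
Back-substitute: b = ∂h/∂y = +0.002500.
Flow direction (−∇h) has components (-0.01200 E, -0.002500 N).
Azimuth = atan2(E, N) = atan2(-0.01200, -0.002500) = 258.2° ≈ 258°.

258°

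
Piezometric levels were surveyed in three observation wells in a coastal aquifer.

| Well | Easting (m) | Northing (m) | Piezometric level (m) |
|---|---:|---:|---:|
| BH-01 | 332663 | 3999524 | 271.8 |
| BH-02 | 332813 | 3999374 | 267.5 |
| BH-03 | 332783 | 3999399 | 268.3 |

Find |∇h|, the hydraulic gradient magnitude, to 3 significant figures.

Taking BH-01 as reference: BH-02−BH-01 = (150, -150, -4.3); BH-03−BH-01 = (120, -125, -3.5).
Determinant of the coordinate differences = 150·(-125) − 120·(-150) = -750.
∂h/∂x = [(-4.3)·(-125) − (-3.5)·(-150)] / -750 = -0.01667
∂h/∂y = [150·(-3.5) − 120·(-4.3)] / -750 = +0.01200
|∇h| = √(-0.01667² + 0.01200²) = 0.02054

0.0205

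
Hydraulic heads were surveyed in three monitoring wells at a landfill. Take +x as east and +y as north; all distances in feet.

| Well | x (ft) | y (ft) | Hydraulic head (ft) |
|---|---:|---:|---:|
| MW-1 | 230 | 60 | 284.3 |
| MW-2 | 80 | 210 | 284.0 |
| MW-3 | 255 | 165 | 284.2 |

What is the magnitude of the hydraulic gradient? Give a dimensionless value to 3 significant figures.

With h = a·x + b·y + c and MW-1 as origin, the differences give:
  (-150)·a + 150·b = -0.3
  25·a + 105·b = -0.1
Eliminate b (×105 and ×150, subtract): -19500·a = -16.50 → a = ∂h/∂x = +0.0008462
Back-substitute: b = ∂h/∂y = -0.001154.
|∇h| = √(0.0008462² + -0.001154²) = 0.001431

0.00143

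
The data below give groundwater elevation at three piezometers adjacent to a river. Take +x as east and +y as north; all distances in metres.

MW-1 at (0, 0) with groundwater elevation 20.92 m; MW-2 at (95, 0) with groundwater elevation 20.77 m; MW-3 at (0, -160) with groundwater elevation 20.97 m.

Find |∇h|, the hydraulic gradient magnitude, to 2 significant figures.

∂h/∂x = (20.77 − 20.92) / (95 − 0) = -0.001579
∂h/∂y = (20.97 − 20.92) / (-160 − 0) = -0.0003125
|∇h| = √(-0.001579² + -0.0003125²) = 0.00161

0.0016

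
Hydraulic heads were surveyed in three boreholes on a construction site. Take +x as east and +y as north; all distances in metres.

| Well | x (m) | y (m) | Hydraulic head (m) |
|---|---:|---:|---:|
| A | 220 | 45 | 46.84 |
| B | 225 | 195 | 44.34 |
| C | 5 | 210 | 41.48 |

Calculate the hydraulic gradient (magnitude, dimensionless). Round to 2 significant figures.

Differences from A: to B (Δx, Δy, Δh) = (5, 150, -2.50); to C = (-215, 165, -5.36).
Determinant of the coordinate differences = 5·165 − (-215)·150 = 33075.
∂h/∂x = [(-2.50)·165 − (-5.36)·150] / 33075 = +0.01184
∂h/∂y = [5·(-5.36) − (-215)·(-2.50)] / 33075 = -0.01706
|∇h| = √(0.01184² + -0.01706²) = 0.02077

0.021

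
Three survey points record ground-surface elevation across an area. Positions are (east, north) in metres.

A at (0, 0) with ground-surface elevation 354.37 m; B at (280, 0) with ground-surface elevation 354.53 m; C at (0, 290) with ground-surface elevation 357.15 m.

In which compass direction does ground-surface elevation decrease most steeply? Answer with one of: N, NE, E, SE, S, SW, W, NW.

S

∂z/∂x = (354.53 − 354.37) / (280 − 0) = +0.0005714
∂z/∂y = (357.15 − 354.37) / (290 − 0) = +0.009586
Steepest decrease is along −∇f = (-0.0005714 E, -0.009586 N) → south.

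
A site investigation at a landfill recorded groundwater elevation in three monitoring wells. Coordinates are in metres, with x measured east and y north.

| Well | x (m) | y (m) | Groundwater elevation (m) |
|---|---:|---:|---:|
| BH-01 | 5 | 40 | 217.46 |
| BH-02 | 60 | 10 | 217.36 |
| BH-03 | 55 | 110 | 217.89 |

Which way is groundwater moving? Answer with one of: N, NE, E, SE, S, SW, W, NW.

S

With h = a·x + b·y + c and BH-01 as origin, the differences give:
  55·a + (-30)·b = -0.10
  50·a + 70·b = +0.43
Eliminate b (×70 and ×(-30), subtract): 5350·a = 5.900 → a = ∂h/∂x = +0.001103
Back-substitute: b = ∂h/∂y = +0.005355.
Flow = −∇h = (-0.001103 east, -0.005355 north), which points south.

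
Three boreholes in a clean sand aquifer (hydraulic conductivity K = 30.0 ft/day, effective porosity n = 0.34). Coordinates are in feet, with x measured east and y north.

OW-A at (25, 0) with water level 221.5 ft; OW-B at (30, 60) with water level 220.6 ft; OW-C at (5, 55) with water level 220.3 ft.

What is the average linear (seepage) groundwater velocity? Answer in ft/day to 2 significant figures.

Differences from OW-A: to OW-B (Δx, Δy, Δh) = (5, 60, -0.9); to OW-C = (-20, 55, -1.2).
Determinant of the coordinate differences = 5·55 − (-20)·60 = 1475.
∂h/∂x = [(-0.9)·55 − (-1.2)·60] / 1475 = +0.01525
∂h/∂y = [5·(-1.2) − (-20)·(-0.9)] / 1475 = -0.01627
|∇h| = √(0.01525² + -0.01627²) = 0.0223
Seepage velocity v = K·i/n = 30.0 × 0.0223 / 0.34 = 1.968 ft/day.

2.0 ft/day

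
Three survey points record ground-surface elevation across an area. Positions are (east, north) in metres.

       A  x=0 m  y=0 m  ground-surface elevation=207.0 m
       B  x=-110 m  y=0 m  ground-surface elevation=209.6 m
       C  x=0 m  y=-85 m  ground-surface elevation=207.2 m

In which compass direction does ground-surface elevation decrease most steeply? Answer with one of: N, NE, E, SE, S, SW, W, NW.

E

∂z/∂x = (209.6 − 207.0) / (-110 − 0) = -0.02364
∂z/∂y = (207.2 − 207.0) / (-85 − 0) = -0.002353
Steepest decrease is along −∇f = (+0.02364 E, +0.002353 N) → east.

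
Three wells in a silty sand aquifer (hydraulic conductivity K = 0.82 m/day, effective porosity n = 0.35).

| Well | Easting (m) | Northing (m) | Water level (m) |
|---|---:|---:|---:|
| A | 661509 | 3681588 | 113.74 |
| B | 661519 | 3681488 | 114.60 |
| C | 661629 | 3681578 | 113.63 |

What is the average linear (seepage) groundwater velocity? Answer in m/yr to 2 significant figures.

7.6 m/yr

With h = a·x + b·y + c and A as origin, the differences give:
  10·a + (-100)·b = +0.86
  120·a + (-10)·b = -0.11
Eliminate b (×(-10) and ×(-100), subtract): 11900·a = -19.600 → a = ∂h/∂x = -0.001647
Back-substitute: b = ∂h/∂y = -0.008765.
|∇h| = √(-0.001647² + -0.008765²) = 0.008918
Seepage velocity v = K·i/n = 0.82 × 0.008918 / 0.35 = 0.02089 m/day = 7.63 m/yr.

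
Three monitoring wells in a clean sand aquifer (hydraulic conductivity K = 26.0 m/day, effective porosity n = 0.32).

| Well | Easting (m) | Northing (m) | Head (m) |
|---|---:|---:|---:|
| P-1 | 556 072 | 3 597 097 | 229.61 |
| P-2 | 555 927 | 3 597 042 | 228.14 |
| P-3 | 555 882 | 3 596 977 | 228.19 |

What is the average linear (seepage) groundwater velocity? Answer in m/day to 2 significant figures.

1.4 m/day

With h = a·x + b·y + c and P-1 as origin, the differences give:
  (-145)·a + (-55)·b = -1.47
  (-190)·a + (-120)·b = -1.42
Eliminate b (×(-120) and ×(-55), subtract): 6950·a = 98.300 → a = ∂h/∂x = +0.01414
Back-substitute: b = ∂h/∂y = -0.01056.
|∇h| = √(0.01414² + -0.01056²) = 0.01765
Seepage velocity v = K·i/n = 26.0 × 0.01765 / 0.32 = 1.434 m/day.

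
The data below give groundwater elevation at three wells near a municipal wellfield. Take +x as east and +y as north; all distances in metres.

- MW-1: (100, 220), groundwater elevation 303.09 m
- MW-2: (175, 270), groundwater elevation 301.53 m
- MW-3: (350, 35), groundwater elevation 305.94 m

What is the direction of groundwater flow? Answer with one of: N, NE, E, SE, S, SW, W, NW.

Differences from MW-1: to MW-2 (Δx, Δy, Δh) = (75, 50, -1.56); to MW-3 = (250, -185, +2.85).
Solve a·Δx + b·Δy = Δh: det = 75·(-185) − 250·50 = -26375.
∂h/∂x = [(-1.56)·(-185) − (+2.85)·50] / -26375 = -0.005539
∂h/∂y = [75·(+2.85) − 250·(-1.56)] / -26375 = -0.02289
Flow = −∇h = (+0.005539 east, +0.02289 north), which points north.

N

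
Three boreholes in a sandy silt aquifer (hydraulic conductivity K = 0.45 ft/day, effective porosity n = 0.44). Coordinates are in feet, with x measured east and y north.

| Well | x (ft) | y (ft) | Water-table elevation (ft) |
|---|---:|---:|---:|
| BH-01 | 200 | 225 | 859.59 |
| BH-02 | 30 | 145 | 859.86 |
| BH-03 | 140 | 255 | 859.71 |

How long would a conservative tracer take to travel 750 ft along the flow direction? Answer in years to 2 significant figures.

Taking BH-01 as reference: BH-02−BH-01 = (-170, -80, +0.27); BH-03−BH-01 = (-60, 30, +0.12).
Solve a·Δx + b·Δy = Δh: det = (-170)·30 − (-60)·(-80) = -9900.
∂h/∂x = [(+0.27)·30 − (+0.12)·(-80)] / -9900 = -0.001788
∂h/∂y = [(-170)·(+0.12) − (-60)·(+0.27)] / -9900 = +0.0004242
|∇h| = √(-0.001788² + 0.0004242²) = 0.001838
Seepage velocity v = K·i/n = 0.45 × 0.001838 / 0.44 = 0.00188 ft/day.
t = 750 / 0.00188 = 3.989e+05 days = 1.09e+03 years.

1100 years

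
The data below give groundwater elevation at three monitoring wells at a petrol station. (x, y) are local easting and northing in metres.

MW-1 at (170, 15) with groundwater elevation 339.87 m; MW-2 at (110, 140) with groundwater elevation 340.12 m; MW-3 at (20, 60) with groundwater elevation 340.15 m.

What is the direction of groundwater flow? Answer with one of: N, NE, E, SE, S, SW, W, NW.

SE

Three-point gradient (reference MW-1): Δ to MW-2 = (-60, 125, +0.25), Δ to MW-3 = (-150, 45, +0.28).
∂h/∂x = -0.001480, ∂h/∂y = +0.001290 (det = 16050).
Flow = −∇h = (+0.001480 east, -0.001290 north), which points southeast.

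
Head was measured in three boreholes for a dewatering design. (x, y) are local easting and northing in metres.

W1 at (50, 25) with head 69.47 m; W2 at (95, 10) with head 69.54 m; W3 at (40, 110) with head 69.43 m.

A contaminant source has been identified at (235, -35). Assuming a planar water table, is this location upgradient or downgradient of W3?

Taking W1 as reference: W2−W1 = (45, -15, +0.07); W3−W1 = (-10, 85, -0.04).
Determinant of the coordinate differences = 45·85 − (-10)·(-15) = 3675.
∂h/∂x = [(+0.07)·85 − (-0.04)·(-15)] / 3675 = +0.001456
∂h/∂y = [45·(-0.04) − (-10)·(+0.07)] / 3675 = -0.0002993
Head at (235, -35) = 69.47 + (+0.001456)·(185) + (-0.0002993)·(-60) = 69.76 m.
That is higher than the 69.43 m at W3, so the point is upgradient.

upgradient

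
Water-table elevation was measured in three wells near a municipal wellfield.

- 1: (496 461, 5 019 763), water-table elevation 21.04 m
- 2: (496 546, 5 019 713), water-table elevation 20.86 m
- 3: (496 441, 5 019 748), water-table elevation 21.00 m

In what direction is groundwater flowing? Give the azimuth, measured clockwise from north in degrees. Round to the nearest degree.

174°

Differences from 1: to 2 (Δx, Δy, Δh) = (85, -50, -0.18); to 3 = (-20, -15, -0.04).
Determinant of the coordinate differences = 85·(-15) − (-20)·(-50) = -2275.
∂h/∂x = [(-0.18)·(-15) − (-0.04)·(-50)] / -2275 = -0.0003077
∂h/∂y = [85·(-0.04) − (-20)·(-0.18)] / -2275 = +0.003077
Flow direction (−∇h) has components (+0.0003077 E, -0.003077 N).
Azimuth = atan2(E, N) = atan2(+0.0003077, -0.003077) = 174.3° ≈ 174°.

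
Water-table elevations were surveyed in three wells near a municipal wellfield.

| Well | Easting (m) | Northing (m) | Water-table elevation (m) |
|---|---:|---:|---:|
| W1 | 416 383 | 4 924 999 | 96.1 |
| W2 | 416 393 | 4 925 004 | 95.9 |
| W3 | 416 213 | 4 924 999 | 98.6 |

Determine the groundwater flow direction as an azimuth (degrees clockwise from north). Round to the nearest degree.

Taking W1 as reference: W2−W1 = (10, 5, -0.2); W3−W1 = (-170, 0, +2.5).
Determinant of the coordinate differences = 10·0 − (-170)·5 = 850.
∂h/∂x = [(-0.2)·0 − (+2.5)·5] / 850 = -0.01471
∂h/∂y = [10·(+2.5) − (-170)·(-0.2)] / 850 = -0.01059
Flow direction (−∇h) has components (+0.01471 E, +0.01059 N).
Azimuth = atan2(E, N) = atan2(+0.01471, +0.01059) = 54.2° ≈ 054°.

054°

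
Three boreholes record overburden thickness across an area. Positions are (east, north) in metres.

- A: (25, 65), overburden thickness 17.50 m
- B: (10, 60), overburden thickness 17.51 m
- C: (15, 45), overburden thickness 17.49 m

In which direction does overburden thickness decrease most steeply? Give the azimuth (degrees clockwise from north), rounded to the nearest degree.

Taking A as reference: B−A = (-15, -5, +0.01); C−A = (-10, -20, -0.01).
Solve a·Δx + b·Δy = Δd: det = (-15)·(-20) − (-10)·(-5) = 250.
∂d/∂x = [(+0.01)·(-20) − (-0.01)·(-5)] / 250 = -0.001000
∂d/∂y = [(-15)·(-0.01) − (-10)·(+0.01)] / 250 = +0.001000
Steepest decrease is along −∇f: components (+0.001000 E, -0.001000 N).
Azimuth = atan2(+0.001000, -0.001000) = 135.0° ≈ 135°.

135°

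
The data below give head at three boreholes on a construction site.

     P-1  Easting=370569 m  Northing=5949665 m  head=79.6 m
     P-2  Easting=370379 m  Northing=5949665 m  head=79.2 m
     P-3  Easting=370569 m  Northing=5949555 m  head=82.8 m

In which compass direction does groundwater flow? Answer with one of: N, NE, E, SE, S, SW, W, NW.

∂h/∂x = (79.2 − 79.6) / (370379 − 370569) = +0.002105
∂h/∂y = (82.8 − 79.6) / (5949555 − 5949665) = -0.02909
Flow = −∇h = (-0.002105 east, +0.02909 north), which points north.

N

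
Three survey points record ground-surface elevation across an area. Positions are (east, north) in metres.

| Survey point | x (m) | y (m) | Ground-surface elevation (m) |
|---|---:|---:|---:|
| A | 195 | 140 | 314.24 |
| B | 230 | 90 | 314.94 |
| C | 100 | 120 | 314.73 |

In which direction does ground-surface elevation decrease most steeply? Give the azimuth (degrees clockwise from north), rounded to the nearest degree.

007°

Differences from A: to B (Δx, Δy, Δh) = (35, -50, +0.70); to C = (-95, -20, +0.49).
Solve a·Δx + b·Δy = Δz: det = 35·(-20) − (-95)·(-50) = -5450.
∂z/∂x = [(+0.70)·(-20) − (+0.49)·(-50)] / -5450 = -0.001927
∂z/∂y = [35·(+0.49) − (-95)·(+0.70)] / -5450 = -0.01535
Steepest decrease is along −∇f: components (+0.001927 E, +0.01535 N).
Azimuth = atan2(+0.001927, +0.01535) = 7.2° ≈ 007°.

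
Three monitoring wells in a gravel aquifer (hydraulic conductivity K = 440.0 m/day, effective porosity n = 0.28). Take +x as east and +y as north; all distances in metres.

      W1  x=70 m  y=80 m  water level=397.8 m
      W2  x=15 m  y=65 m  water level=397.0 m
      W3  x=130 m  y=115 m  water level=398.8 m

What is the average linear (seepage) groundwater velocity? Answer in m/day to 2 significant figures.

Three-point gradient (reference W1): Δ to W2 = (-55, -15, -0.8), Δ to W3 = (60, 35, +1.0).
∂h/∂x = +0.01268, ∂h/∂y = +0.006829 (det = -1025).
|∇h| = √(0.01268² + 0.006829²) = 0.0144
Seepage velocity v = K·i/n = 440.0 × 0.0144 / 0.28 = 22.63 m/day.

23 m/day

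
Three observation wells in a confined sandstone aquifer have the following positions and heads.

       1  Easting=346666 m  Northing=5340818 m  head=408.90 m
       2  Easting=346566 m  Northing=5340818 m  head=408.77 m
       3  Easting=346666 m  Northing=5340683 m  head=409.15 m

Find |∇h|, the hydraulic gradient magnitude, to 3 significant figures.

∂h/∂x = (408.77 − 408.90) / (346566 − 346666) = +0.001300
∂h/∂y = (409.15 − 408.90) / (5340683 − 5340818) = -0.001852
|∇h| = √(0.001300² + -0.001852²) = 0.002263

0.00226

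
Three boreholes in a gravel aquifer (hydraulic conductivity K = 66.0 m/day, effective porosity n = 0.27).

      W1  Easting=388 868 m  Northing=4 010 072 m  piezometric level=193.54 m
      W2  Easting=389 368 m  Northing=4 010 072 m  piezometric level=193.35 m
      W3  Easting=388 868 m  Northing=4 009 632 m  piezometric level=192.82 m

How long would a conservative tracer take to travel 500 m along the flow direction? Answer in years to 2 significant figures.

∂h/∂x = (193.35 − 193.54) / (389368 − 388868) = -0.0003800
∂h/∂y = (192.82 − 193.54) / (4009632 − 4010072) = +0.001636
|∇h| = √(-0.0003800² + 0.001636²) = 0.00168
Seepage velocity v = K·i/n = 66.0 × 0.00168 / 0.27 = 0.4107 m/day.
t = 500 / 0.4107 = 1217 days = 3.33 years.

3.3 years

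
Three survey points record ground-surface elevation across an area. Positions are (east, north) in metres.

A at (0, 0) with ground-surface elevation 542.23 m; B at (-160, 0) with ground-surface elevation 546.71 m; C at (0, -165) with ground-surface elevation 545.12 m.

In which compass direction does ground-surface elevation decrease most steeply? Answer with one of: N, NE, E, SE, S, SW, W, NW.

∂z/∂x = (546.71 − 542.23) / (-160 − 0) = -0.02800
∂z/∂y = (545.12 − 542.23) / (-165 − 0) = -0.01752
Steepest decrease is along −∇f = (+0.02800 E, +0.01752 N) → northeast.

NE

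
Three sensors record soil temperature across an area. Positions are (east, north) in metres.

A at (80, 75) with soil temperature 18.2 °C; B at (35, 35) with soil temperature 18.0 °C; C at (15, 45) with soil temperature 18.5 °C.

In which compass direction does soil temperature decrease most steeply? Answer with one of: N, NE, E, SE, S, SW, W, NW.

SE

Taking A as reference: B−A = (-45, -40, -0.2); C−A = (-65, -30, +0.3).
Solve a·Δx + b·Δy = ΔT: det = (-45)·(-30) − (-65)·(-40) = -1250.
∂T/∂x = [(-0.2)·(-30) − (+0.3)·(-40)] / -1250 = -0.01440
∂T/∂y = [(-45)·(+0.3) − (-65)·(-0.2)] / -1250 = +0.02120
Steepest decrease is along −∇f = (+0.01440 E, -0.02120 N) → southeast.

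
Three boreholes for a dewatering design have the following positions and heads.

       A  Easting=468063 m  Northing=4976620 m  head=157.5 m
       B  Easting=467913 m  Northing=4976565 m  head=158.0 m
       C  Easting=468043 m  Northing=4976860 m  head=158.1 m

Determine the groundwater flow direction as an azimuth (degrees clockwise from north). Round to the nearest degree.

Three-point gradient (reference A): Δ to B = (-150, -55, +0.5), Δ to C = (-20, 240, +0.6).
∂h/∂x = -0.004124, ∂h/∂y = +0.002156 (det = -37100).
Flow direction (−∇h) has components (+0.004124 E, -0.002156 N).
Azimuth = atan2(E, N) = atan2(+0.004124, -0.002156) = 117.6° ≈ 118°.

118°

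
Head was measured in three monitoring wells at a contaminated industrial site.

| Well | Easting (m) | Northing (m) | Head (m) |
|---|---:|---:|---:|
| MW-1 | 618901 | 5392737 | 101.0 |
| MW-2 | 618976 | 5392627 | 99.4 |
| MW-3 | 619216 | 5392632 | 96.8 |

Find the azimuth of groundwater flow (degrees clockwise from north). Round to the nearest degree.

Taking MW-1 as reference: MW-2−MW-1 = (75, -110, -1.6); MW-3−MW-1 = (315, -105, -4.2).
Solve a·Δx + b·Δy = Δh: det = 75·(-105) − 315·(-110) = 26775.
∂h/∂x = [(-1.6)·(-105) − (-4.2)·(-110)] / 26775 = -0.01098
∂h/∂y = [75·(-4.2) − 315·(-1.6)] / 26775 = +0.007059
Flow direction (−∇h) has components (+0.01098 E, -0.007059 N).
Azimuth = atan2(E, N) = atan2(+0.01098, -0.007059) = 122.7° ≈ 123°.

123°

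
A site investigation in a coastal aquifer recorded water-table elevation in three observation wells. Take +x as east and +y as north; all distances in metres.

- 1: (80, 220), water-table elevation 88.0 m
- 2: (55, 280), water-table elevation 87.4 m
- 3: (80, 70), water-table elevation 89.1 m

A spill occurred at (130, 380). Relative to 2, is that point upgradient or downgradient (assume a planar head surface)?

downgradient

With h = a·x + b·y + c and 1 as origin, the differences give:
  (-25)·a + 60·b = -0.6
  0·a + (-150)·b = +1.1
Eliminate b (×(-150) and ×60, subtract): 3750·a = 24.00 → a = ∂h/∂x = +0.006400
Back-substitute: b = ∂h/∂y = -0.007333.
Head at (130, 380) = 88.0 + (+0.006400)·(50) + (-0.007333)·(160) = 87.15 m.
That is lower than the 87.4 m at 2, so the point is downgradient.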